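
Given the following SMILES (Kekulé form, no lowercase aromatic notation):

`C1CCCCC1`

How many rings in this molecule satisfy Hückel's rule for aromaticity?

The SMILES encodes a six-membered saturated carbon ring.
The 6-membered ring has only sp³ atoms, so it is not fully conjugated — not aromatic (cyclohexane).

0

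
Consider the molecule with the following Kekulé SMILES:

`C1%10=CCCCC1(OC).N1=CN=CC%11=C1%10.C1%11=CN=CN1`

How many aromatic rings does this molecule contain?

The SMILES encodes a six-membered carbon ring with one C=C double bond; a six-membered ring with nitrogens at positions 1 and 3 and three alternating double bonds; a five-membered ring with nitrogens at positions 1 and 3 (one bearing H, one in a C=N bond) and two double bonds.
The 6-membered ring has four sp³ carbons, so it is not fully conjugated — not aromatic (cyclohexene).
The 6-membered ring with two nitrogens (1,3) is fully conjugated (every ring atom contributes a p orbital); 3 ring double bonds give 6 π electrons. Since 6 = 4n+2 (n=1), it is aromatic (pyrimidine).
The 5-membered ring with two nitrogens (one N–H, one =N–) has a continuous p-orbital overlap around the ring; 2 ring double bonds (4 π electrons) plus a heteroatom lone pair (2) give 6 π electrons. 6 = 4(1)+2, so it is aromatic (imidazole).
2 of the 3 rings are aromatic. Total: 2.

2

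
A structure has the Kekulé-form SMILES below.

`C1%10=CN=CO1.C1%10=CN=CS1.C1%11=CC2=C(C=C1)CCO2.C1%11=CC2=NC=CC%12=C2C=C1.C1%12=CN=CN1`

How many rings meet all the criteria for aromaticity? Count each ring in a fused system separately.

The SMILES encodes a five-membered ring with an oxygen at position 1 and a nitrogen at position 3 (in a C=N bond), with two double bonds; a five-membered ring with a sulfur at position 1 and a nitrogen at position 3 (in a C=N bond), with two double bonds; a six-membered carbon ring with three alternating C=C double bonds, fused to a five-membered ring containing one oxygen and two sp³ carbons; two fused six-membered rings, each with three alternating double bonds; one ring is all carbon and the other has one ring nitrogen; a five-membered ring with nitrogens at positions 1 and 3 (one bearing H, one in a C=N bond) and two double bonds.
The 5-membered ring with one oxygen and one =N– is fully conjugated (every ring atom contributes a p orbital); 2 ring double bonds (4 π electrons) plus a heteroatom lone pair (2) give 6 π electrons. 6 = 4(1)+2, so it is aromatic (oxazole).
The 5-membered ring with one sulfur and one =N– has a continuous p-orbital overlap around the ring; 2 ring double bonds (4 π electrons) plus a heteroatom lone pair (2) give 6 π electrons. Since 6 = 4n+2 (n=1), it is aromatic (thiazole).
The 6-membered ring has a continuous p-orbital overlap around the ring; 3 ring double bonds give 6 π electrons. That satisfies 4n+2 with n=1, so it is aromatic (benzene ring).
The 5-membered ring with one oxygen has two sp³ carbons, so it is not fully conjugated — not aromatic (oxolane ring).
The fused 6/6-membered bicyclic (with one nitrogen) is a single π system with 10 sp² atoms and 10 π electrons from ring double bonds. 10 = 4(2)+2, so the system is aromatic and both rings count as aromatic (quinoline).
The 5-membered ring with two nitrogens (one N–H, one =N–) has a continuous p-orbital overlap around the ring; 2 ring double bonds (4 π electrons) plus a heteroatom lone pair (2) give 6 π electrons. 6 = 4(1)+2, so it is aromatic (imidazole).
6 of the 7 rings are aromatic. Total: 6.

6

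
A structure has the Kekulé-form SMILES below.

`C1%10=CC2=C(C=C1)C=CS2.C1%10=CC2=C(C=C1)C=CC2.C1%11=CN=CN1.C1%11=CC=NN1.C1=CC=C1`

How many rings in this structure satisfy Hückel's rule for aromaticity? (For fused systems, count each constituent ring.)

5

The SMILES encodes a six-membered carbon ring with three alternating C=C double bonds, fused to a five-membered ring containing one sulfur and two C=C double bonds; a six-membered carbon ring with three alternating C=C double bonds, fused to a five-membered carbon ring containing one C=C double bond and one sp³ carbon; a five-membered ring with nitrogens at positions 1 and 3 (one bearing H, one in a C=N bond) and two double bonds; a five-membered ring with two adjacent nitrogens (one bearing H, one in a double bond) and two double bonds; a four-membered carbon ring with two alternating C=C double bonds.
The fused 6/5-membered bicyclic (with one sulfur) is a single π system with 9 sp² atoms and 10 π electrons from ring double bonds plus a heteroatom lone pair. 10 = 4(2)+2, so the system is aromatic and both rings count as aromatic (benzothiophene).
The 6-membered ring has a continuous p-orbital overlap around the ring; 3 ring double bonds give 6 π electrons. 6 = 4(1)+2, so it is aromatic (benzene ring).
The 5-membered ring has one sp³ carbon, so it is not fully conjugated — not aromatic (cyclopentene ring).
The 5-membered ring with two nitrogens (one N–H, one =N–) is planar and fully conjugated; 2 ring double bonds (4 π electrons) plus a heteroatom lone pair (2) give 6 π electrons. 6 = 4(1)+2, so it is aromatic (imidazole).
The 5-membered ring with two adjacent nitrogens (one N–H, one =N–) has a continuous p-orbital overlap around the ring; 2 ring double bonds (4 π electrons) plus a heteroatom lone pair (2) give 6 π electrons. Since 6 = 4n+2 (n=1), it is aromatic (pyrazole).
The 4-membered ring has only sp² ring atoms; a planar conformation would have a fully conjugated π system of 4 electrons. But 4 = 4(1), which is 4n not 4n+2, so it is not aromatic (cyclobutadiene) — cyclobutadiene is antiaromatic and distorts to a rectangle.
5 of the 7 rings are aromatic. Total: 5.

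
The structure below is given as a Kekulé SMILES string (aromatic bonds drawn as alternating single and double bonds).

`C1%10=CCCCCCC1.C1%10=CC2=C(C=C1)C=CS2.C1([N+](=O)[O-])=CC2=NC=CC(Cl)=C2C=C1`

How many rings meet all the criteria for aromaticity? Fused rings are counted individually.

The SMILES encodes an eight-membered carbon ring with one C=C double bond; a six-membered carbon ring with three alternating C=C double bonds, fused to a five-membered ring containing one sulfur and two C=C double bonds; two fused six-membered rings, each with three alternating double bonds; one ring is all carbon and the other has one ring nitrogen.
The 8-membered ring has six sp³ carbons, so it is not fully conjugated — not aromatic (cyclooctene).
The fused 6/5-membered bicyclic (with one sulfur) is a single π system with 9 sp² atoms and 10 π electrons from ring double bonds plus a heteroatom lone pair. 10 = 4(2)+2, so the system is aromatic and both rings count as aromatic (benzothiophene).
The fused 6/6-membered bicyclic (with one nitrogen) is a single π system with 10 sp² atoms and 10 π electrons from ring double bonds. 10 = 4(2)+2, so the system is aromatic and both rings count as aromatic (quinoline).
4 of the 5 rings are aromatic. Total: 4.

4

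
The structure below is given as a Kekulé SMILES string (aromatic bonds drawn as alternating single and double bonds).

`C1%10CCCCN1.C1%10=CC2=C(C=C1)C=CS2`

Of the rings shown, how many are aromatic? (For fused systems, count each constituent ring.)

2

The SMILES encodes a six-membered saturated ring of five carbons and one N–H nitrogen; a six-membered carbon ring with three alternating C=C double bonds, fused to a five-membered ring containing one sulfur and two C=C double bonds.
The 6-membered ring with one N–H has only sp³ atoms, so it is not fully conjugated — not aromatic (piperidine).
The fused 6/5-membered bicyclic (with one sulfur) is a single π system with 9 sp² atoms and 10 π electrons from ring double bonds plus a heteroatom lone pair. 10 = 4(2)+2, so the system is aromatic and both rings count as aromatic (benzothiophene).
2 of the 3 rings are aromatic. Total: 2.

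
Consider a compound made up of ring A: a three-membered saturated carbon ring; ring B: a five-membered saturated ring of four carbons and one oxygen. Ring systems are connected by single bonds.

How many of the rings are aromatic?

Ring A has only sp³ atoms, so it is not fully conjugated — not aromatic (cyclopropane).
Ring B has only sp³ atoms, so it is not fully conjugated — not aromatic (tetrahydrofuran).
No ring is aromatic. Total: 0.

0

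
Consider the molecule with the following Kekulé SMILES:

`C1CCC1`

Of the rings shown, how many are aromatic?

The SMILES encodes a four-membered saturated carbon ring.
The 4-membered ring has only sp³ atoms, so it is not fully conjugated — not aromatic (cyclobutane).

0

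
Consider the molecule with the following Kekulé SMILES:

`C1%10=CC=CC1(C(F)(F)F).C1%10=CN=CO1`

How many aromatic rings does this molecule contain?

1

The SMILES encodes a five-membered carbon ring with two conjugated C=C double bonds and one sp³ carbon; a five-membered ring with an oxygen at position 1 and a nitrogen at position 3 (in a C=N bond), with two double bonds.
The 5-membered ring has one sp³ carbon, so it is not fully conjugated — not aromatic (cyclopentadiene).
The 5-membered ring with one oxygen and one =N– has a continuous p-orbital overlap around the ring; 2 ring double bonds (4 π electrons) plus a heteroatom lone pair (2) give 6 π electrons. Since 6 = 4n+2 (n=1), it is aromatic (oxazole).
1 of the 2 rings is aromatic. Total: 1.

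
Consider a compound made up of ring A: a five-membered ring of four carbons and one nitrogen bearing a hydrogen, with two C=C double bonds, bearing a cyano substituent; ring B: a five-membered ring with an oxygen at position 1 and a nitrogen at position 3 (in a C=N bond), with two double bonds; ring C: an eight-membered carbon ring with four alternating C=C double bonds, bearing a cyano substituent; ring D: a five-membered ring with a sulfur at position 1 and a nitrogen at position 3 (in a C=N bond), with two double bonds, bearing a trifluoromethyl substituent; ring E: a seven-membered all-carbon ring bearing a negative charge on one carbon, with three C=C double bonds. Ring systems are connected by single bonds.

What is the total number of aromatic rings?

Ring A is planar and fully conjugated; 2 ring double bonds (4 π electrons) plus a heteroatom lone pair (2) give 6 π electrons. 6 = 4(1)+2, so ring A is aromatic (pyrrole).
Ring B is fully conjugated (every ring atom contributes a p orbital); 2 ring double bonds (4 π electrons) plus a heteroatom lone pair (2) give 6 π electrons. 6 = 4(1)+2, so ring B is aromatic (oxazole).
Ring C has only sp² ring atoms; a planar conformation would have a fully conjugated π system of 8 electrons. But 8 = 4(2), which is 4n not 4n+2, so ring C is not aromatic (cyclooctatetraene) — cyclooctatetraene distorts into a non-planar tub to avoid antiaromaticity.
Ring D is fully conjugated (every ring atom contributes a p orbital); 2 ring double bonds (4 π electrons) plus a heteroatom lone pair (2) give 6 π electrons. 6 = 4(1)+2, so ring D is aromatic (thiazole).
Ring E has only sp² ring atoms; a planar conformation would have a fully conjugated π system of 8 electrons. But 8 = 4(2), which is 4n not 4n+2, so ring E is not aromatic (cycloheptatrienyl anion).
Aromatic: A, B, D. Total: 3.

3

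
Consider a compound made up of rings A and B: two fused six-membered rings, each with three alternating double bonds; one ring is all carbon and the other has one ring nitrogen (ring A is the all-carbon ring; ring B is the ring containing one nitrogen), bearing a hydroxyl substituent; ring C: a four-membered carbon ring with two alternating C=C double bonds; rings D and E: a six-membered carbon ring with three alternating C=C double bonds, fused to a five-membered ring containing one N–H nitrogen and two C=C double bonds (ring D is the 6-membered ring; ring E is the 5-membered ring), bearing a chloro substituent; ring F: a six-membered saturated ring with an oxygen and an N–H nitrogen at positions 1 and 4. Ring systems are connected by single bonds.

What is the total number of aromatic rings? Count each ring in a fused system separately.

4

Rings A and B form a fused bicyclic system (with one nitrogen) with 10 sp² atoms and 10 π electrons from ring double bonds. 10 = 4(2)+2, so the system is aromatic and both rings count as aromatic (quinoline).
Ring C has only sp² ring atoms; a planar conformation would have a fully conjugated π system of 4 electrons. But 4 = 4(1), which is 4n not 4n+2, so ring C is not aromatic (cyclobutadiene) — cyclobutadiene is antiaromatic and distorts to a rectangle.
Rings D and E form a fused bicyclic system (with one N–H) with 9 sp² atoms and 10 π electrons from ring double bonds plus a heteroatom lone pair. 10 = 4(2)+2, so the system is aromatic and both rings count as aromatic (indole).
Ring F has only sp³ atoms, so it is not fully conjugated — not aromatic (morpholine).
Aromatic: A, B, D, E. Total: 4.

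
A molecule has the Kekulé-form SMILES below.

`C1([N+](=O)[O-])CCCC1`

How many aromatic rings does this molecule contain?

The SMILES encodes a five-membered saturated carbon ring.
The 5-membered ring has only sp³ atoms, so it is not fully conjugated — not aromatic (cyclopentane).

0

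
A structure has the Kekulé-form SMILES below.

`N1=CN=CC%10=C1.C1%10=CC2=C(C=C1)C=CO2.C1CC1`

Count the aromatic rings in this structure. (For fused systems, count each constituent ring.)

3

The SMILES encodes a six-membered ring with nitrogens at positions 1 and 3 and three alternating double bonds; a six-membered carbon ring with three alternating C=C double bonds, fused to a five-membered ring containing one oxygen and two C=C double bonds; a three-membered saturated carbon ring.
The 6-membered ring with two nitrogens (1,3) has a continuous p-orbital overlap around the ring; 3 ring double bonds give 6 π electrons. That satisfies 4n+2 with n=1, so it is aromatic (pyrimidine).
The fused 6/5-membered bicyclic (with one oxygen) is a single π system with 9 sp² atoms and 10 π electrons from ring double bonds plus a heteroatom lone pair. 10 = 4(2)+2, so the system is aromatic and both rings count as aromatic (benzofuran).
The 3-membered ring has only sp³ atoms, so it is not fully conjugated — not aromatic (cyclopropane).
3 of the 4 rings are aromatic. Total: 3.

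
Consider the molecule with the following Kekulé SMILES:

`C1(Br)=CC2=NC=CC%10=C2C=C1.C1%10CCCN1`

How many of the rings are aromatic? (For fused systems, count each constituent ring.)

The SMILES encodes two fused six-membered rings, each with three alternating double bonds; one ring is all carbon and the other has one ring nitrogen; a five-membered saturated ring of four carbons and one N–H nitrogen.
The fused 6/6-membered bicyclic (with one nitrogen) is a single π system with 10 sp² atoms and 10 π electrons from ring double bonds. 10 = 4(2)+2, so the system is aromatic and both rings count as aromatic (quinoline).
The 5-membered ring with one N–H has only sp³ atoms, so it is not fully conjugated — not aromatic (pyrrolidine).
2 of the 3 rings are aromatic. Total: 2.

2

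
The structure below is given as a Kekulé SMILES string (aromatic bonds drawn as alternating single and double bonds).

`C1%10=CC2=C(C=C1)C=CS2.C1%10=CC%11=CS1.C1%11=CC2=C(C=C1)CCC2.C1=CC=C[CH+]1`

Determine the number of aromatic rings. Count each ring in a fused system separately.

4

The SMILES encodes a six-membered carbon ring with three alternating C=C double bonds, fused to a five-membered ring containing one sulfur and two C=C double bonds; a five-membered ring of four carbons and one sulfur, with two C=C double bonds; a six-membered carbon ring with three alternating C=C double bonds, fused to a saturated five-membered carbon ring; a five-membered all-carbon ring bearing a positive charge on one carbon, with two C=C double bonds.
The fused 6/5-membered bicyclic (with one sulfur) is a single π system with 9 sp² atoms and 10 π electrons from ring double bonds plus a heteroatom lone pair. 10 = 4(2)+2, so the system is aromatic and both rings count as aromatic (benzothiophene).
The 5-membered ring with one sulfur is fully conjugated (every ring atom contributes a p orbital); 2 ring double bonds (4 π electrons) plus a heteroatom lone pair (2) give 6 π electrons. Since 6 = 4n+2 (n=1), it is aromatic (thiophene).
The 6-membered ring is fully conjugated (every ring atom contributes a p orbital); 3 ring double bonds give 6 π electrons. Since 6 = 4n+2 (n=1), it is aromatic (benzene ring).
The 5-membered ring has three sp³ carbons, so it is not fully conjugated — not aromatic (cyclopentane ring).
The second 5-membered ring has only sp² ring atoms; a planar conformation would have a fully conjugated π system of 4 electrons. But 4 = 4(1), which is 4n not 4n+2, so it is not aromatic (cyclopentadienyl cation).
4 of the 6 rings are aromatic. Total: 4.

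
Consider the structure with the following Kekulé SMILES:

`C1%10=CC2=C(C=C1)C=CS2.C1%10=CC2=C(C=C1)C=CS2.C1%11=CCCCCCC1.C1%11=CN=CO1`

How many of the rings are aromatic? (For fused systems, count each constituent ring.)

The SMILES encodes a six-membered carbon ring with three alternating C=C double bonds, fused to a five-membered ring containing one sulfur and two C=C double bonds; a six-membered carbon ring with three alternating C=C double bonds, fused to a five-membered ring containing one sulfur and two C=C double bonds; an eight-membered carbon ring with one C=C double bond; a five-membered ring with an oxygen at position 1 and a nitrogen at position 3 (in a C=N bond), with two double bonds.
The fused 6/5-membered bicyclic (with one sulfur) is a single π system with 9 sp² atoms and 10 π electrons from ring double bonds plus a heteroatom lone pair. 10 = 4(2)+2, so the system is aromatic and both rings count as aromatic (benzothiophene).
The fused 6/5-membered bicyclic (with one sulfur) is a single π system with 9 sp² atoms and 10 π electrons from ring double bonds plus a heteroatom lone pair. 10 = 4(2)+2, so the system is aromatic and both rings count as aromatic (benzothiophene).
The 8-membered ring has six sp³ carbons, so it is not fully conjugated — not aromatic (cyclooctene).
The 5-membered ring with one oxygen and one =N– has a continuous p-orbital overlap around the ring; 2 ring double bonds (4 π electrons) plus a heteroatom lone pair (2) give 6 π electrons. That satisfies 4n+2 with n=1, so it is aromatic (oxazole).
5 of the 6 rings are aromatic. Total: 5.

5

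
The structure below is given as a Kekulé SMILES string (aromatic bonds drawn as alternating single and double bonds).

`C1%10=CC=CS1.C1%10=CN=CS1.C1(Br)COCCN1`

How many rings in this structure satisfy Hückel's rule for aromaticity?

2

The SMILES encodes a five-membered ring of four carbons and one sulfur, with two C=C double bonds; a five-membered ring with a sulfur at position 1 and a nitrogen at position 3 (in a C=N bond), with two double bonds; a six-membered saturated ring with an oxygen and an N–H nitrogen at positions 1 and 4.
The 5-membered ring with one sulfur has a continuous p-orbital overlap around the ring; 2 ring double bonds (4 π electrons) plus a heteroatom lone pair (2) give 6 π electrons. That satisfies 4n+2 with n=1, so it is aromatic (thiophene).
The 5-membered ring with one sulfur and one =N– is planar and fully conjugated; 2 ring double bonds (4 π electrons) plus a heteroatom lone pair (2) give 6 π electrons. 6 = 4(1)+2, so it is aromatic (thiazole).
The 6-membered ring with one oxygen and one N–H (1,4) has only sp³ atoms, so it is not fully conjugated — not aromatic (morpholine).
2 of the 3 rings are aromatic. Total: 2.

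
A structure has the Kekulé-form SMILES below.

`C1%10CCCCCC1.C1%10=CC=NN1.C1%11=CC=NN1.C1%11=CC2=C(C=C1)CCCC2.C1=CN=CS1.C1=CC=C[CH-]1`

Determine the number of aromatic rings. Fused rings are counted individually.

5

The SMILES encodes a seven-membered saturated carbon ring; a five-membered ring with two adjacent nitrogens (one bearing H, one in a double bond) and two double bonds; a five-membered ring with two adjacent nitrogens (one bearing H, one in a double bond) and two double bonds; a six-membered carbon ring with three alternating C=C double bonds, fused to a saturated six-membered carbon ring; a five-membered ring with a sulfur at position 1 and a nitrogen at position 3 (in a C=N bond), with two double bonds; a five-membered all-carbon ring bearing a negative charge on one carbon, with two C=C double bonds.
The 7-membered ring has only sp³ atoms, so it is not fully conjugated — not aromatic (cycloheptane).
The 5-membered ring with two adjacent nitrogens (one N–H, one =N–) has a continuous p-orbital overlap around the ring; 2 ring double bonds (4 π electrons) plus a heteroatom lone pair (2) give 6 π electrons. 6 = 4(1)+2, so it is aromatic (pyrazole).
The second 5-membered ring with two adjacent nitrogens (one N–H, one =N–) is fully conjugated (every ring atom contributes a p orbital); 2 ring double bonds (4 π electrons) plus a heteroatom lone pair (2) give 6 π electrons. Since 6 = 4n+2 (n=1), it is aromatic (pyrazole).
The 6-membered ring is planar and fully conjugated; 3 ring double bonds give 6 π electrons. That satisfies 4n+2 with n=1, so it is aromatic (benzene ring).
The second 6-membered ring has four sp³ carbons, so it is not fully conjugated — not aromatic (cyclohexane ring).
The 5-membered ring with one sulfur and one =N– is fully conjugated (every ring atom contributes a p orbital); 2 ring double bonds (4 π electrons) plus a heteroatom lone pair (2) give 6 π electrons. That satisfies 4n+2 with n=1, so it is aromatic (thiazole).
The 5-membered ring has a continuous p-orbital overlap around the ring; 2 ring double bonds (4 π electrons) plus the carbanion lone pair (2) give 6 π electrons. That satisfies 4n+2 with n=1, so it is aromatic (cyclopentadienyl anion).
5 of the 7 rings are aromatic. Total: 5.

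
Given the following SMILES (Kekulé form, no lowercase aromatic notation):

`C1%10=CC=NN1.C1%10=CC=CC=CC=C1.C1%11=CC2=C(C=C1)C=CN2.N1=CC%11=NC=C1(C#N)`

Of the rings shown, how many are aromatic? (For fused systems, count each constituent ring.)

4

The SMILES encodes a five-membered ring with two adjacent nitrogens (one bearing H, one in a double bond) and two double bonds; an eight-membered carbon ring with four alternating C=C double bonds; a six-membered carbon ring with three alternating C=C double bonds, fused to a five-membered ring containing one N–H nitrogen and two C=C double bonds; a six-membered ring with nitrogens at positions 1 and 4 and three alternating double bonds.
The 5-membered ring with two adjacent nitrogens (one N–H, one =N–) is fully conjugated (every ring atom contributes a p orbital); 2 ring double bonds (4 π electrons) plus a heteroatom lone pair (2) give 6 π electrons. 6 = 4(1)+2, so it is aromatic (pyrazole).
The 8-membered ring has only sp² ring atoms; a planar conformation would have a fully conjugated π system of 8 electrons. But 8 = 4(2), which is 4n not 4n+2, so it is not aromatic (cyclooctatetraene) — cyclooctatetraene distorts into a non-planar tub to avoid antiaromaticity.
The fused 6/5-membered bicyclic (with one N–H) is a single π system with 9 sp² atoms and 10 π electrons from ring double bonds plus a heteroatom lone pair. 10 = 4(2)+2, so the system is aromatic and both rings count as aromatic (indole).
The 6-membered ring with two nitrogens (1,4) is planar and fully conjugated; 3 ring double bonds give 6 π electrons. 6 = 4(1)+2, so it is aromatic (pyrazine).
4 of the 5 rings are aromatic. Total: 4.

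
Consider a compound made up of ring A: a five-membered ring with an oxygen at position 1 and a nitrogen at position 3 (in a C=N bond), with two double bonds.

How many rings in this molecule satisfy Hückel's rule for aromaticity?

1

Ring A is planar and fully conjugated; 2 ring double bonds (4 π electrons) plus a heteroatom lone pair (2) give 6 π electrons. Since 6 = 4n+2 (n=1), ring A is aromatic (oxazole).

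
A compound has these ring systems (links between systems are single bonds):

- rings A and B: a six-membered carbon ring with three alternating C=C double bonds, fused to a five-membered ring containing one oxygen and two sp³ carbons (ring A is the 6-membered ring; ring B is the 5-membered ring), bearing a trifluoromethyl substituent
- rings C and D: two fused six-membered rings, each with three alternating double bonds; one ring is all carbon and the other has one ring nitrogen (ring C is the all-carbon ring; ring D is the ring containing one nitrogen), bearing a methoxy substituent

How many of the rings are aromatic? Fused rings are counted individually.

Ring A has a continuous p-orbital overlap around the ring; 3 ring double bonds give 6 π electrons. Since 6 = 4n+2 (n=1), ring A is aromatic (benzene ring).
Ring B has two sp³ carbons, so it is not fully conjugated — not aromatic (oxolane ring).
Rings C and D form a fused bicyclic system (with one nitrogen) with 10 sp² atoms and 10 π electrons from ring double bonds. 10 = 4(2)+2, so the system is aromatic and both rings count as aromatic (quinoline).
Aromatic: A, C, D. Total: 3.

3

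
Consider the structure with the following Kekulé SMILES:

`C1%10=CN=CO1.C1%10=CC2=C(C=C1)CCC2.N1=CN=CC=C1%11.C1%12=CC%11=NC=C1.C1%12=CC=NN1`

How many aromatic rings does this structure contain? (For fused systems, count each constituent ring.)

5

The SMILES encodes a five-membered ring with an oxygen at position 1 and a nitrogen at position 3 (in a C=N bond), with two double bonds; a six-membered carbon ring with three alternating C=C double bonds, fused to a saturated five-membered carbon ring; a six-membered ring with nitrogens at positions 1 and 3 and three alternating double bonds; a six-membered ring of five carbons and one nitrogen with three alternating double bonds; a five-membered ring with two adjacent nitrogens (one bearing H, one in a double bond) and two double bonds.
The 5-membered ring with one oxygen and one =N– has a continuous p-orbital overlap around the ring; 2 ring double bonds (4 π electrons) plus a heteroatom lone pair (2) give 6 π electrons. That satisfies 4n+2 with n=1, so it is aromatic (oxazole).
The 6-membered ring has a continuous p-orbital overlap around the ring; 3 ring double bonds give 6 π electrons. Since 6 = 4n+2 (n=1), it is aromatic (benzene ring).
The 5-membered ring has three sp³ carbons, so it is not fully conjugated — not aromatic (cyclopentane ring).
The 6-membered ring with two nitrogens (1,3) is fully conjugated (every ring atom contributes a p orbital); 3 ring double bonds give 6 π electrons. That satisfies 4n+2 with n=1, so it is aromatic (pyrimidine).
The 6-membered ring with one nitrogen is planar and fully conjugated; 3 ring double bonds give 6 π electrons. Since 6 = 4n+2 (n=1), it is aromatic (pyridine).
The 5-membered ring with two adjacent nitrogens (one N–H, one =N–) has a continuous p-orbital overlap around the ring; 2 ring double bonds (4 π electrons) plus a heteroatom lone pair (2) give 6 π electrons. That satisfies 4n+2 with n=1, so it is aromatic (pyrazole).
5 of the 6 rings are aromatic. Total: 5.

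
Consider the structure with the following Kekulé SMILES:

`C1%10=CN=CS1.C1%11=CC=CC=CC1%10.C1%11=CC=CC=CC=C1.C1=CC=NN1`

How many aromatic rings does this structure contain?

The SMILES encodes a five-membered ring with a sulfur at position 1 and a nitrogen at position 3 (in a C=N bond), with two double bonds; a seven-membered carbon ring with three C=C double bonds and one sp³ carbon; an eight-membered carbon ring with four alternating C=C double bonds; a five-membered ring with two adjacent nitrogens (one bearing H, one in a double bond) and two double bonds.
The 5-membered ring with one sulfur and one =N– has a continuous p-orbital overlap around the ring; 2 ring double bonds (4 π electrons) plus a heteroatom lone pair (2) give 6 π electrons. 6 = 4(1)+2, so it is aromatic (thiazole).
The 7-membered ring has one sp³ carbon, so it is not fully conjugated — not aromatic (cycloheptatriene).
The 8-membered ring has only sp² ring atoms; a planar conformation would have a fully conjugated π system of 8 electrons. But 8 = 4(2), which is 4n not 4n+2, so it is not aromatic (cyclooctatetraene) — cyclooctatetraene distorts into a non-planar tub to avoid antiaromaticity.
The 5-membered ring with two adjacent nitrogens (one N–H, one =N–) has a continuous p-orbital overlap around the ring; 2 ring double bonds (4 π electrons) plus a heteroatom lone pair (2) give 6 π electrons. 6 = 4(1)+2, so it is aromatic (pyrazole).
2 of the 4 rings are aromatic. Total: 2.

2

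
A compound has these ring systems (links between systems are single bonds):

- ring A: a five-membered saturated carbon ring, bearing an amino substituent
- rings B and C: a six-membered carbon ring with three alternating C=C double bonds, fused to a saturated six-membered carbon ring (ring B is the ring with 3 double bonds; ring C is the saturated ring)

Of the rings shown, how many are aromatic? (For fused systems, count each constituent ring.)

Ring A has only sp³ atoms, so it is not fully conjugated — not aromatic (cyclopentane).
Ring B is planar and fully conjugated; 3 ring double bonds give 6 π electrons. 6 = 4(1)+2, so ring B is aromatic (benzene ring).
Ring C has four sp³ carbons, so it is not fully conjugated — not aromatic (cyclohexane ring).
Aromatic: B. Total: 1.

1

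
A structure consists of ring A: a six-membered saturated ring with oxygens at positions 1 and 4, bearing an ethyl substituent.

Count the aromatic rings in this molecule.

Ring A has only sp³ atoms, so it is not fully conjugated — not aromatic (1,4-dioxane).

0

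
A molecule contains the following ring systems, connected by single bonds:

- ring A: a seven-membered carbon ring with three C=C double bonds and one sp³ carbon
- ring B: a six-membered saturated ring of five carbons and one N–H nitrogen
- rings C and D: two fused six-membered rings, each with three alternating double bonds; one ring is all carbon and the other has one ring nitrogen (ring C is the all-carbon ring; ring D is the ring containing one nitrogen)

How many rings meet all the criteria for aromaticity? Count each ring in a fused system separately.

Ring A has one sp³ carbon, so it is not fully conjugated — not aromatic (cycloheptatriene).
Ring B has only sp³ atoms, so it is not fully conjugated — not aromatic (piperidine).
Rings C and D form a fused bicyclic system (with one nitrogen) with 10 sp² atoms and 10 π electrons from ring double bonds. 10 = 4(2)+2, so the system is aromatic and both rings count as aromatic (quinoline).
Aromatic: C, D. Total: 2.

2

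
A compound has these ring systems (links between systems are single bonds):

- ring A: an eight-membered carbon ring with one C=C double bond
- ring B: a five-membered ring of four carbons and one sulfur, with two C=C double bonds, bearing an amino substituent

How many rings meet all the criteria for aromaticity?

Ring A has six sp³ carbons, so it is not fully conjugated — not aromatic (cyclooctene).
Ring B is fully conjugated (every ring atom contributes a p orbital); 2 ring double bonds (4 π electrons) plus a heteroatom lone pair (2) give 6 π electrons. 6 = 4(1)+2, so ring B is aromatic (thiophene).
Aromatic: B. Total: 1.

1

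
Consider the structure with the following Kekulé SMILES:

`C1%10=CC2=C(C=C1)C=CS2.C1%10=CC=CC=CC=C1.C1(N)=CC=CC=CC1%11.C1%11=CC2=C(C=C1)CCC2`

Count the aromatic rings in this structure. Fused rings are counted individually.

The SMILES encodes a six-membered carbon ring with three alternating C=C double bonds, fused to a five-membered ring containing one sulfur and two C=C double bonds; an eight-membered carbon ring with four alternating C=C double bonds; a seven-membered carbon ring with three C=C double bonds and one sp³ carbon; a six-membered carbon ring with three alternating C=C double bonds, fused to a saturated five-membered carbon ring.
The fused 6/5-membered bicyclic (with one sulfur) is a single π system with 9 sp² atoms and 10 π electrons from ring double bonds plus a heteroatom lone pair. 10 = 4(2)+2, so the system is aromatic and both rings count as aromatic (benzothiophene).
The 8-membered ring has only sp² ring atoms; a planar conformation would have a fully conjugated π system of 8 electrons. But 8 = 4(2), which is 4n not 4n+2, so it is not aromatic (cyclooctatetraene) — cyclooctatetraene distorts into a non-planar tub to avoid antiaromaticity.
The 7-membered ring has one sp³ carbon, so it is not fully conjugated — not aromatic (cycloheptatriene).
The 6-membered ring has a continuous p-orbital overlap around the ring; 3 ring double bonds give 6 π electrons. That satisfies 4n+2 with n=1, so it is aromatic (benzene ring).
The 5-membered ring has three sp³ carbons, so it is not fully conjugated — not aromatic (cyclopentane ring).
3 of the 6 rings are aromatic. Total: 3.

3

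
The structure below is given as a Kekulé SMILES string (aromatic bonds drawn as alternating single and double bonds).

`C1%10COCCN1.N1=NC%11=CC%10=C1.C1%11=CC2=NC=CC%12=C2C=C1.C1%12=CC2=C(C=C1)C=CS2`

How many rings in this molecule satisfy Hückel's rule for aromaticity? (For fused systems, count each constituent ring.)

5

The SMILES encodes a six-membered saturated ring with an oxygen and an N–H nitrogen at positions 1 and 4; a six-membered ring with two adjacent nitrogens and three alternating double bonds; two fused six-membered rings, each with three alternating double bonds; one ring is all carbon and the other has one ring nitrogen; a six-membered carbon ring with three alternating C=C double bonds, fused to a five-membered ring containing one sulfur and two C=C double bonds.
The 6-membered ring with one oxygen and one N–H (1,4) has only sp³ atoms, so it is not fully conjugated — not aromatic (morpholine).
The 6-membered ring with two nitrogens (1,2) is fully conjugated (every ring atom contributes a p orbital); 3 ring double bonds give 6 π electrons. That satisfies 4n+2 with n=1, so it is aromatic (pyridazine).
The fused 6/6-membered bicyclic (with one nitrogen) is a single π system with 10 sp² atoms and 10 π electrons from ring double bonds. 10 = 4(2)+2, so the system is aromatic and both rings count as aromatic (quinoline).
The fused 6/5-membered bicyclic (with one sulfur) is a single π system with 9 sp² atoms and 10 π electrons from ring double bonds plus a heteroatom lone pair. 10 = 4(2)+2, so the system is aromatic and both rings count as aromatic (benzothiophene).
5 of the 6 rings are aromatic. Total: 5.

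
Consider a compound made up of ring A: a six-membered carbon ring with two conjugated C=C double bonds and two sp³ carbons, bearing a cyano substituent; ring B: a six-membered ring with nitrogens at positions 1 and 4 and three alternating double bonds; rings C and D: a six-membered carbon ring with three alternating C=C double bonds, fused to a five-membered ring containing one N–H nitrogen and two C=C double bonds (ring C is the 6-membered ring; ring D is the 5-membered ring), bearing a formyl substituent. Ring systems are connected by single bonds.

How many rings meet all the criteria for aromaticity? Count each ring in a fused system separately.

Ring A has two sp³ carbons, so it is not fully conjugated — not aromatic (1,3-cyclohexadiene).
Ring B is planar and fully conjugated; 3 ring double bonds give 6 π electrons. 6 = 4(1)+2, so ring B is aromatic (pyrazine).
Rings C and D form a fused bicyclic system (with one N–H) with 9 sp² atoms and 10 π electrons from ring double bonds plus a heteroatom lone pair. 10 = 4(2)+2, so the system is aromatic and both rings count as aromatic (indole).
Aromatic: B, C, D. Total: 3.

3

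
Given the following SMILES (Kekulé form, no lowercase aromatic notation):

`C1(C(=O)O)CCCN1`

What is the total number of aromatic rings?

The SMILES encodes a five-membered saturated ring of four carbons and one N–H nitrogen.
The 5-membered ring with one N–H has only sp³ atoms, so it is not fully conjugated — not aromatic (pyrrolidine).

0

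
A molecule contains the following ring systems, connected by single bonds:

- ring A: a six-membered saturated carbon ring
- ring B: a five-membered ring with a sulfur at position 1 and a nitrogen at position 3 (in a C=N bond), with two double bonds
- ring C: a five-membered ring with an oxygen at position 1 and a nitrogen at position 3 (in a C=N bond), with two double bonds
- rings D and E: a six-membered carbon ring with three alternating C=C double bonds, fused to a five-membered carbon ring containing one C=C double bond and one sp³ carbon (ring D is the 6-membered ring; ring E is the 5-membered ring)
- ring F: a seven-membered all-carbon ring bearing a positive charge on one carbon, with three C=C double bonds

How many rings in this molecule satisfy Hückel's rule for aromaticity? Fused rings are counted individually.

Ring A has only sp³ atoms, so it is not fully conjugated — not aromatic (cyclohexane).
Ring B has a continuous p-orbital overlap around the ring; 2 ring double bonds (4 π electrons) plus a heteroatom lone pair (2) give 6 π electrons. That satisfies 4n+2 with n=1, so ring B is aromatic (thiazole).
Ring C is fully conjugated (every ring atom contributes a p orbital); 2 ring double bonds (4 π electrons) plus a heteroatom lone pair (2) give 6 π electrons. 6 = 4(1)+2, so ring C is aromatic (oxazole).
Ring D has a continuous p-orbital overlap around the ring; 3 ring double bonds give 6 π electrons. 6 = 4(1)+2, so ring D is aromatic (benzene ring).
Ring E has one sp³ carbon, so it is not fully conjugated — not aromatic (cyclopentene ring).
Ring F has a continuous p-orbital overlap around the ring; 3 ring double bonds (6 π electrons) plus the carbocation's empty p orbital (0, but keeps the ring conjugated) give 6 π electrons. Since 6 = 4n+2 (n=1), ring F is aromatic (tropylium cation).
Aromatic: B, C, D, F. Total: 4.

4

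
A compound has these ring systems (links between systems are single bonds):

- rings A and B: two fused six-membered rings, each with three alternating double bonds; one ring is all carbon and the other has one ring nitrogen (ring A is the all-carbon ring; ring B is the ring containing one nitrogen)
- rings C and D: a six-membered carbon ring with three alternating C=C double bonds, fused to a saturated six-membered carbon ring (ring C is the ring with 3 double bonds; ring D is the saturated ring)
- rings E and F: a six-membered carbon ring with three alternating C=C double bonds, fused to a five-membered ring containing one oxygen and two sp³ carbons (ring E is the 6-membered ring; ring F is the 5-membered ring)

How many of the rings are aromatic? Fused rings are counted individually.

4

Rings A and B form a fused bicyclic system (with one nitrogen) with 10 sp² atoms and 10 π electrons from ring double bonds. 10 = 4(2)+2, so the system is aromatic and both rings count as aromatic (quinoline).
Ring C has a continuous p-orbital overlap around the ring; 3 ring double bonds give 6 π electrons. 6 = 4(1)+2, so ring C is aromatic (benzene ring).
Ring D has four sp³ carbons, so it is not fully conjugated — not aromatic (cyclohexane ring).
Ring E is fully conjugated (every ring atom contributes a p orbital); 3 ring double bonds give 6 π electrons. That satisfies 4n+2 with n=1, so ring E is aromatic (benzene ring).
Ring F has two sp³ carbons, so it is not fully conjugated — not aromatic (oxolane ring).
Aromatic: A, B, C, E. Total: 4.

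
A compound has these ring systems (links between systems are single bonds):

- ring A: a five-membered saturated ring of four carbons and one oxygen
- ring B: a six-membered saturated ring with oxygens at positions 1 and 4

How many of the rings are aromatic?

0

Ring A has only sp³ atoms, so it is not fully conjugated — not aromatic (tetrahydrofuran).
Ring B has only sp³ atoms, so it is not fully conjugated — not aromatic (1,4-dioxane).
No ring is aromatic. Total: 0.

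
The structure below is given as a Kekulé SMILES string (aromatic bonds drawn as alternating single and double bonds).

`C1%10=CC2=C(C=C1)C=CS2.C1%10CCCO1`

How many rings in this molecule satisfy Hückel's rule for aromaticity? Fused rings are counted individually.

The SMILES encodes a six-membered carbon ring with three alternating C=C double bonds, fused to a five-membered ring containing one sulfur and two C=C double bonds; a five-membered saturated ring of four carbons and one oxygen.
The fused 6/5-membered bicyclic (with one sulfur) is a single π system with 9 sp² atoms and 10 π electrons from ring double bonds plus a heteroatom lone pair. 10 = 4(2)+2, so the system is aromatic and both rings count as aromatic (benzothiophene).
The 5-membered ring with one oxygen has only sp³ atoms, so it is not fully conjugated — not aromatic (tetrahydrofuran).
2 of the 3 rings are aromatic. Total: 2.

2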